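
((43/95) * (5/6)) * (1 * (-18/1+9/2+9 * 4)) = 645/76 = 8.49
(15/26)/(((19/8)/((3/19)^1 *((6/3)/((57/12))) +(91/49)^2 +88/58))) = 154900860/126706307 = 1.22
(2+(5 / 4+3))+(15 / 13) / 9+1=1151 / 156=7.38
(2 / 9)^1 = 2 / 9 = 0.22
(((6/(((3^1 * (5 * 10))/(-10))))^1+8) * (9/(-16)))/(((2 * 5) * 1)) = -171/400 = -0.43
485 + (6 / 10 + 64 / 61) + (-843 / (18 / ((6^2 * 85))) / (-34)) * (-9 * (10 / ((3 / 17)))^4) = -357908364804716 / 915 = -391156682846.68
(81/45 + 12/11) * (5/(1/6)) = 954/11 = 86.73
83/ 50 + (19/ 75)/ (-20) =2471/ 1500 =1.65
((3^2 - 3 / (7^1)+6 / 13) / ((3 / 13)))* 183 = 50142 / 7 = 7163.14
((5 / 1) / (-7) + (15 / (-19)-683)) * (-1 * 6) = 546234 / 133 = 4107.02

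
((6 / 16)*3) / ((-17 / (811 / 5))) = -7299 / 680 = -10.73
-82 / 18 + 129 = 1120 / 9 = 124.44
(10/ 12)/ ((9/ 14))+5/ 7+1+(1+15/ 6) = 2461/ 378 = 6.51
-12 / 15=-4 / 5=-0.80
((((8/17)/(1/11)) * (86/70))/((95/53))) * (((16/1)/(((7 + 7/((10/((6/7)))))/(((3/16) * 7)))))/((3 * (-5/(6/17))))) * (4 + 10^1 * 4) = -26472864/2608225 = -10.15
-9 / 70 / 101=-9 / 7070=-0.00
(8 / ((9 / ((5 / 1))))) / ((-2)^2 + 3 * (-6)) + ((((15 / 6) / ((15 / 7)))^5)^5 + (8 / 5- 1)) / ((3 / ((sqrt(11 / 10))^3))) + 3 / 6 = 23 / 126 + 74696973586505749689793 * sqrt(110) / 42645432044894552064000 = 18.55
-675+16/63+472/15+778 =42437/315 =134.72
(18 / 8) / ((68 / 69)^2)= 42849 / 18496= 2.32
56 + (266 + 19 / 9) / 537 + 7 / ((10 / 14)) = 1602122 / 24165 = 66.30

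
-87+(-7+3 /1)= -91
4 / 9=0.44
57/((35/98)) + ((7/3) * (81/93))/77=272163/1705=159.63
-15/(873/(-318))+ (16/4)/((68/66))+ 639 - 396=416119/1649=252.35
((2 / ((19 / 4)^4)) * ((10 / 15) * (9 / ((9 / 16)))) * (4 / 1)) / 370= 0.00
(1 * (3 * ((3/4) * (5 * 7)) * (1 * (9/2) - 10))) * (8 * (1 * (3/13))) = -10395/13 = -799.62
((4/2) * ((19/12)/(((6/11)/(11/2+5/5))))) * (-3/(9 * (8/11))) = -29887/1728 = -17.30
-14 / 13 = -1.08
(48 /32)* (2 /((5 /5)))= 3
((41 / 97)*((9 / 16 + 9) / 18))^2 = 485809 / 9634816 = 0.05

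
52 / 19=2.74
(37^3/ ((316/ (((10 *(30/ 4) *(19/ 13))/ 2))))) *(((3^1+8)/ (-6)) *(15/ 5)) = -793985775/ 16432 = -48319.48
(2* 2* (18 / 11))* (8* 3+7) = 2232 / 11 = 202.91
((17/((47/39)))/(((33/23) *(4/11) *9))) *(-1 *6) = -18.02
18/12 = 3/2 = 1.50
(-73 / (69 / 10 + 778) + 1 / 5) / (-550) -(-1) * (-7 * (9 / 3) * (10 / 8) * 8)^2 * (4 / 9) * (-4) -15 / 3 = -1692352327949 / 21584750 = -78405.00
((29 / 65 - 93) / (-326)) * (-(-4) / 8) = 1504 / 10595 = 0.14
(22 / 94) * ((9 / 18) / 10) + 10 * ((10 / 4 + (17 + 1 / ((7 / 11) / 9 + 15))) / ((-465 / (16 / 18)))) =-35443823 / 97822980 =-0.36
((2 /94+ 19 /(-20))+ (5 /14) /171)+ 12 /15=-142487 /1125180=-0.13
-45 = -45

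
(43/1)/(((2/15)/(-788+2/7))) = -1778265/7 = -254037.86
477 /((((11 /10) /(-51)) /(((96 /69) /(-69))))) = 2594880 /5819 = 445.93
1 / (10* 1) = 1 / 10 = 0.10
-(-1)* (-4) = -4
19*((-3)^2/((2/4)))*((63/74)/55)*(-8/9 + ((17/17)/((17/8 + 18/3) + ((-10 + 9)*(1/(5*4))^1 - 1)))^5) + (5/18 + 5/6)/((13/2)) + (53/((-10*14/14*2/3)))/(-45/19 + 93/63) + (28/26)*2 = 4018692567817419925393/615449526973579481040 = 6.53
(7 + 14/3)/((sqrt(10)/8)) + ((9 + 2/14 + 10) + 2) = 148/7 + 28*sqrt(10)/3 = 50.66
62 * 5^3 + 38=7788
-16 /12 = -4 /3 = -1.33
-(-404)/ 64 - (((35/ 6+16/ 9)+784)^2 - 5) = -626636.84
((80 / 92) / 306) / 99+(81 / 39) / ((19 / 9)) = 84659053 / 86050107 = 0.98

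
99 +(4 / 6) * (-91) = 115 / 3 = 38.33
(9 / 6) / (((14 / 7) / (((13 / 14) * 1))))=39 / 56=0.70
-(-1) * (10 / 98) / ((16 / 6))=0.04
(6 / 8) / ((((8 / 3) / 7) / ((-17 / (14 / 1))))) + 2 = -25 / 64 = -0.39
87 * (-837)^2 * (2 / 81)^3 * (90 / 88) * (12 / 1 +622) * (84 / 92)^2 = 8657783540 / 17457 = 495949.11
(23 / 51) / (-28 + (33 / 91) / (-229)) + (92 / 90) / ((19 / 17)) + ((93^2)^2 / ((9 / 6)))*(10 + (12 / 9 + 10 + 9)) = 1512727398.90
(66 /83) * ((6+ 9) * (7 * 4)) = 27720 /83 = 333.98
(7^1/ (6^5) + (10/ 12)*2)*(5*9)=64835/ 864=75.04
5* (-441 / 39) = -735 / 13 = -56.54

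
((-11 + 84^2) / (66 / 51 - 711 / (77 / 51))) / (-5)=1844381 / 614743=3.00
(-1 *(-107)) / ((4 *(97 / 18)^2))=8667 / 9409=0.92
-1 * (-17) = 17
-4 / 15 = -0.27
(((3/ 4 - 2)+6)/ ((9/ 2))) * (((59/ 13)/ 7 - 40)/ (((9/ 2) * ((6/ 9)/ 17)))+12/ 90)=-1926619/ 8190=-235.24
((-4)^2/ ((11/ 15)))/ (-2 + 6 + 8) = 20/ 11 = 1.82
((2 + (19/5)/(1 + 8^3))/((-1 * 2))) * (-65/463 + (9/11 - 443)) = 610494437/1375110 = 443.96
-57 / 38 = -3 / 2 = -1.50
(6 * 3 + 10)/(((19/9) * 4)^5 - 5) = 236196/362175733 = 0.00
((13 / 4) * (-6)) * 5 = -195 / 2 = -97.50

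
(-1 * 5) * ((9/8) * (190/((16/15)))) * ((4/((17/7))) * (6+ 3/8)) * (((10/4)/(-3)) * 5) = 11221875/256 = 43835.45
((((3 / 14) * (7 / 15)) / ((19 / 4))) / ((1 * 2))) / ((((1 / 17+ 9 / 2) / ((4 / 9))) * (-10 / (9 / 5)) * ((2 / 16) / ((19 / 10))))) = -0.00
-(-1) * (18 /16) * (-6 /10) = -27 /40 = -0.68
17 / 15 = 1.13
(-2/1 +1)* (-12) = 12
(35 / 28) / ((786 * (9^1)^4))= 0.00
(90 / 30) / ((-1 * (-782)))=3 / 782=0.00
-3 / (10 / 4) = -6 / 5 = -1.20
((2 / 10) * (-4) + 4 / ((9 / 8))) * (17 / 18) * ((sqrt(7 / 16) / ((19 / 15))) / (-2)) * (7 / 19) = -3689 * sqrt(7) / 38988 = -0.25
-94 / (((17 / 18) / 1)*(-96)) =141 / 136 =1.04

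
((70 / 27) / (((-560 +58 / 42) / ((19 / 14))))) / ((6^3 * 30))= -133 / 136830384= -0.00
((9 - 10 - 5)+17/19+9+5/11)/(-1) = -909/209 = -4.35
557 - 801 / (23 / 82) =-52871 / 23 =-2298.74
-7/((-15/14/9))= 294/5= 58.80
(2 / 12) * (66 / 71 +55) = 3971 / 426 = 9.32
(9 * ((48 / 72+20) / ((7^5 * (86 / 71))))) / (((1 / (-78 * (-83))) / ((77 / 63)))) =52247338 / 722701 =72.29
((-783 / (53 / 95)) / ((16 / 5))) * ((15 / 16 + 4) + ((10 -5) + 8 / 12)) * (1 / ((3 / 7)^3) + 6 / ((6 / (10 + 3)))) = -2432981825 / 20352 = -119545.10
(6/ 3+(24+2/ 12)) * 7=183.17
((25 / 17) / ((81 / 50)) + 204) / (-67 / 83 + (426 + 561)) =0.21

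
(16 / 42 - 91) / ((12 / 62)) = -58993 / 126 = -468.20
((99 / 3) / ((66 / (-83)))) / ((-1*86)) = 83 / 172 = 0.48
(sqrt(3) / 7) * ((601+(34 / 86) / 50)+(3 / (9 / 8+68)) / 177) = 42159549909 * sqrt(3) / 491036350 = 148.71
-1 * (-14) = 14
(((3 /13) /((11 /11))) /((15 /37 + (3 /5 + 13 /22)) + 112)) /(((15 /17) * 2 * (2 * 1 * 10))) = 6919 /120207620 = 0.00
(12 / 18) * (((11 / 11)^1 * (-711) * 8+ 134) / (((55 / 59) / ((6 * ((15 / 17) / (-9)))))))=1310744 / 561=2336.44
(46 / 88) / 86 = 23 / 3784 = 0.01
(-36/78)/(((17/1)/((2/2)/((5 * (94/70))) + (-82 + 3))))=1308/611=2.14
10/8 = 5/4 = 1.25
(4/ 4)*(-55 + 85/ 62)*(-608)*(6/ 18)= 1010800/ 93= 10868.82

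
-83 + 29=-54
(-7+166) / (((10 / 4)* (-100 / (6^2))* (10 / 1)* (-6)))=477 / 1250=0.38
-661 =-661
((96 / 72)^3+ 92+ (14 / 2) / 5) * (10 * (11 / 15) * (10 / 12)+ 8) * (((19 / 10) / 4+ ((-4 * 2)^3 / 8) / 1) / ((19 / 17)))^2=340434307411583 / 77976000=4365885.75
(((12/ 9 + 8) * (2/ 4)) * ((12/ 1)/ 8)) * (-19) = -133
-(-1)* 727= 727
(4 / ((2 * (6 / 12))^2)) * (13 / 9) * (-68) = -3536 / 9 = -392.89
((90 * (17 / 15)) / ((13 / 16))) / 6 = 272 / 13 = 20.92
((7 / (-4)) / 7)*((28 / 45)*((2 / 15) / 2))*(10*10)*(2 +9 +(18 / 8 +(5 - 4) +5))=-539 / 27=-19.96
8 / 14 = 4 / 7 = 0.57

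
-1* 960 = -960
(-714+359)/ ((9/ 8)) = -2840/ 9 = -315.56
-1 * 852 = -852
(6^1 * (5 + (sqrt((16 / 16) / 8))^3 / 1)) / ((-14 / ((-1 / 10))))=3 * sqrt(2) / 2240 + 3 / 14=0.22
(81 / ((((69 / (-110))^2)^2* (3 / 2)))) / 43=292820000 / 36099489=8.11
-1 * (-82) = 82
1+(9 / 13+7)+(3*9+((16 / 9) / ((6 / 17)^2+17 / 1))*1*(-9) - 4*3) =1464180 / 64337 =22.76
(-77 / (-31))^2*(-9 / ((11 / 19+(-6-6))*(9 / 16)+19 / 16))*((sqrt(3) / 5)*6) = 12166308*sqrt(3) / 956195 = 22.04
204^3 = 8489664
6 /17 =0.35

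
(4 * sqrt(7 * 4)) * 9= 72 * sqrt(7)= 190.49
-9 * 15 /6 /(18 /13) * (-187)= 12155 /4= 3038.75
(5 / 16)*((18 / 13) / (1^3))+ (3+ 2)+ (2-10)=-267 / 104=-2.57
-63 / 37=-1.70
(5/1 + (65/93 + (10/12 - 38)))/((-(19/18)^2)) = 316062/11191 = 28.24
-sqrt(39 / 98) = -sqrt(78) / 14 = -0.63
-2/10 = -1/5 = -0.20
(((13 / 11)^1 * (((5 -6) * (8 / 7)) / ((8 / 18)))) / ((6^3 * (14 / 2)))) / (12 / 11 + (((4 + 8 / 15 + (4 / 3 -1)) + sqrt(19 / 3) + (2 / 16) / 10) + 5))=-7529860 / 38935337329 + 228800 * sqrt(57) / 38935337329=-0.00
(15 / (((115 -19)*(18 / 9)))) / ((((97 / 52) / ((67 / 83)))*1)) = 4355 / 128816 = 0.03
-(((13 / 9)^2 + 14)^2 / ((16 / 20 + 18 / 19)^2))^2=-234785938966302750625 / 32686801651447056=-7182.90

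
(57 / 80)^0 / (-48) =-1 / 48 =-0.02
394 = 394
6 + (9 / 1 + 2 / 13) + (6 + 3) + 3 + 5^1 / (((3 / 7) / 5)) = 3334 / 39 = 85.49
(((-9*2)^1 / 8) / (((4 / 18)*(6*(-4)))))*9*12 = 729 / 16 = 45.56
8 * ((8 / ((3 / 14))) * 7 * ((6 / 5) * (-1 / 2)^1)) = -6272 / 5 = -1254.40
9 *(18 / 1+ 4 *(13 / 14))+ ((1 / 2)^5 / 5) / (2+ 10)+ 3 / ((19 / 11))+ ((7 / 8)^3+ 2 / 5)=202486033 / 1021440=198.24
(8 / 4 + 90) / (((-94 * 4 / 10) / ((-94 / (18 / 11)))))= 1265 / 9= 140.56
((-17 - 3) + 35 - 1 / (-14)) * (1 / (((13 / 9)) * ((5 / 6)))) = 5697 / 455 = 12.52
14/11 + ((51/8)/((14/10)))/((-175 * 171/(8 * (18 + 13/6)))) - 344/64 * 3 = -54847273/3686760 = -14.88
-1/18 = -0.06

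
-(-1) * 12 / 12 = 1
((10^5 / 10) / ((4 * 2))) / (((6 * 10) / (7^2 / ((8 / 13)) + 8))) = 87625 / 48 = 1825.52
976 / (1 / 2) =1952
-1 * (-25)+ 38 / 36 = 469 / 18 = 26.06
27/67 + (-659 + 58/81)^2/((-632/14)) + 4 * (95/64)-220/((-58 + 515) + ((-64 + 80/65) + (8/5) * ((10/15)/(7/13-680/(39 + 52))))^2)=-9592.96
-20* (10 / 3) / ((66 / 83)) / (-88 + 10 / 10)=8300 / 8613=0.96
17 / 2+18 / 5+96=1081 / 10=108.10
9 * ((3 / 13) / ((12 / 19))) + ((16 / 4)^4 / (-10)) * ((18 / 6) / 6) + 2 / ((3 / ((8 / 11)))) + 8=-8809 / 8580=-1.03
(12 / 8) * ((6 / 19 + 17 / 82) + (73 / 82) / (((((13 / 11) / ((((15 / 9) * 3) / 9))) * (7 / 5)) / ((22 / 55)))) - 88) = -111468121 / 850668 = -131.04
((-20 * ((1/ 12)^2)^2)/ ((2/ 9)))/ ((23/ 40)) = -25/ 3312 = -0.01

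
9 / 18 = 1 / 2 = 0.50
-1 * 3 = -3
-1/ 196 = -0.01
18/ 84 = 3/ 14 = 0.21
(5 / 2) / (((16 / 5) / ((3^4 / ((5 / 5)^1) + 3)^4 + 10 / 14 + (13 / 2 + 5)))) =17425501875 / 448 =38896209.54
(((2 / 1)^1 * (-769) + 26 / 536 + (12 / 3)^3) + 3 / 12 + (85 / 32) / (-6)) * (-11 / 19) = 208597301 / 244416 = 853.45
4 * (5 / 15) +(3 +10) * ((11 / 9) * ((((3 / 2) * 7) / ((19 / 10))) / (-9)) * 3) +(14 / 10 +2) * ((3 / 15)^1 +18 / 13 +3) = -686239 / 55575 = -12.35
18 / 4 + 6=21 / 2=10.50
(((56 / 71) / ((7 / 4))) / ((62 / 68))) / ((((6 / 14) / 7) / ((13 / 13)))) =53312 / 6603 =8.07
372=372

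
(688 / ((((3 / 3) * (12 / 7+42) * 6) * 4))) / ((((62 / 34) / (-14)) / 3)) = -4214 / 279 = -15.10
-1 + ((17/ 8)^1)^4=79425/ 4096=19.39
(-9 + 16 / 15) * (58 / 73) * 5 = -6902 / 219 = -31.52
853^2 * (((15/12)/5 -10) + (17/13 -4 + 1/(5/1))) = -2315979447/260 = -8907613.26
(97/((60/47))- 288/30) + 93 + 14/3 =164.05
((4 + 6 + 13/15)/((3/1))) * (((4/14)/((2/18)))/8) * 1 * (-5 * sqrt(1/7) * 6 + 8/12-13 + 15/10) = -489 * sqrt(7)/98-2119/168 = -25.81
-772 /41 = -18.83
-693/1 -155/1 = -848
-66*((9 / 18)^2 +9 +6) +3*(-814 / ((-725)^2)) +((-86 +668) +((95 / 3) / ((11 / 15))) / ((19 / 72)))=-3016615599 / 11563750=-260.87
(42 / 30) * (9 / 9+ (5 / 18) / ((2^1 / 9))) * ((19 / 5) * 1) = 1197 / 100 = 11.97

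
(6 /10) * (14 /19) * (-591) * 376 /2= -4666536 /95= -49121.43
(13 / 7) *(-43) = -559 / 7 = -79.86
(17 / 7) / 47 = 17 / 329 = 0.05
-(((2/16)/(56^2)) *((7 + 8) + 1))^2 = -1/2458624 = -0.00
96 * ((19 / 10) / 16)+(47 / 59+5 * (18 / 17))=87716 / 5015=17.49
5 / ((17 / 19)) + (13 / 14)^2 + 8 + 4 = 61477 / 3332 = 18.45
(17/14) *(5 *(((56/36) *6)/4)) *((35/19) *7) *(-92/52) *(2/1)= -478975/741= -646.39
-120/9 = -40/3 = -13.33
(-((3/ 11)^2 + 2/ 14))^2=33856/ 717409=0.05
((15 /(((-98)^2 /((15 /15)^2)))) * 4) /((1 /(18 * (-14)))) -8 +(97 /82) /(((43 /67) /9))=8483029 /1209418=7.01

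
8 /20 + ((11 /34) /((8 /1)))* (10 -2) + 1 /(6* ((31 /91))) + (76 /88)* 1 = 361109 /173910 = 2.08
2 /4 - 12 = -23 /2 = -11.50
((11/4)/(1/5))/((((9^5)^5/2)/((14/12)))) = 385/8614775852302231065242988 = 0.00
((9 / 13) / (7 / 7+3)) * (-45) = -405 / 52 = -7.79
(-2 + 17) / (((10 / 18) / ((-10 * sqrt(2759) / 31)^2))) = 240300 / 31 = 7751.61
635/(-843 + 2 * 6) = -635/831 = -0.76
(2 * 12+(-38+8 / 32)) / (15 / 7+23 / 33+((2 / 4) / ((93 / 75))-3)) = -393855 / 6962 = -56.57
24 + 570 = 594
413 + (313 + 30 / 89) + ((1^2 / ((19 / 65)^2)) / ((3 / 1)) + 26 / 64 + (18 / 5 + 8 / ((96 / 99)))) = 11450691227 / 15421920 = 742.49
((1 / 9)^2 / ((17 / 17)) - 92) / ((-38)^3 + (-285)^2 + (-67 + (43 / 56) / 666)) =-30876944 / 8823264291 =-0.00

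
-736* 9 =-6624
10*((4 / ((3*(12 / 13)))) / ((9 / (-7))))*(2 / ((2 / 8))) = -7280 / 81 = -89.88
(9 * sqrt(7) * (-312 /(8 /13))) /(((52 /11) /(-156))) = 398394.59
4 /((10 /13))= 26 /5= 5.20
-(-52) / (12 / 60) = 260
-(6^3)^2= -46656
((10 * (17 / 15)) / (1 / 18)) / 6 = 34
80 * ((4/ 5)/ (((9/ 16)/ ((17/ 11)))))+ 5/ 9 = 5821/ 33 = 176.39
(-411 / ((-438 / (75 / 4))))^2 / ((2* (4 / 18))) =950180625 / 1364224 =696.50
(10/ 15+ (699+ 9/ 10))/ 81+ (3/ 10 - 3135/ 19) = -189602/ 1215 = -156.05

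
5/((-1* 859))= -5/859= -0.01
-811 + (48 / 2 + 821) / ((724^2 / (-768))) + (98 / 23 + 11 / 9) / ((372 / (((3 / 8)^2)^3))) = -19894356929988083 / 24493260013568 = -812.24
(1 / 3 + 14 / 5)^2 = 2209 / 225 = 9.82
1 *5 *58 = 290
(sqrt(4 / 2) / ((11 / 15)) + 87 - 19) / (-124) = -17 / 31 - 15 * sqrt(2) / 1364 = -0.56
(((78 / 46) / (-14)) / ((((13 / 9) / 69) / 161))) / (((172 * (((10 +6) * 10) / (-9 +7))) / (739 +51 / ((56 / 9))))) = 77953509 / 1541120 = 50.58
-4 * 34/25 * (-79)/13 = 10744/325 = 33.06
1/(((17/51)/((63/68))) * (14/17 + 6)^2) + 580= 31221133/53824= 580.06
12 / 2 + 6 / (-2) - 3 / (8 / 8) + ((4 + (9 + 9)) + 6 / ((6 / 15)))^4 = 1874161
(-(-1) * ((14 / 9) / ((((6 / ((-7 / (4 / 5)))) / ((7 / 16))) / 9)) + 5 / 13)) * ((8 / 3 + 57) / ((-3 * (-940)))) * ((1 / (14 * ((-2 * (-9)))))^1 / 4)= -763793 / 4257017856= -0.00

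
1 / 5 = 0.20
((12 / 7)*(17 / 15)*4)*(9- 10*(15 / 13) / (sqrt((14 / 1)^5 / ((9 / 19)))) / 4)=2448 / 35- 765*sqrt(266) / 593047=69.92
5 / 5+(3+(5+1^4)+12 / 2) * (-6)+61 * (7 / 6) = -107 / 6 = -17.83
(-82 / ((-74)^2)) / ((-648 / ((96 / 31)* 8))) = 656 / 1145853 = 0.00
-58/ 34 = -29/ 17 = -1.71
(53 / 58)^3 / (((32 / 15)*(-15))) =-148877 / 6243584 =-0.02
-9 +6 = -3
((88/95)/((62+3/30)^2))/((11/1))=160/7327179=0.00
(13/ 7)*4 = 52/ 7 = 7.43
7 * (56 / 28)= 14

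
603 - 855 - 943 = -1195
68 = 68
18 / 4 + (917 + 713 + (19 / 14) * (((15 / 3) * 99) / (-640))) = 2927143 / 1792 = 1633.45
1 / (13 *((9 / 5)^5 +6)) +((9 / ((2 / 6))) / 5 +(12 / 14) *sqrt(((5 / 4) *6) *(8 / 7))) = 12 *sqrt(105) / 49 +27323074 / 5056935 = 7.91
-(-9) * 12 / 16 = 6.75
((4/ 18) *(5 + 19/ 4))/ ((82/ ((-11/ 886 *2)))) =-143/ 217956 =-0.00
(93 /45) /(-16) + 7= 6.87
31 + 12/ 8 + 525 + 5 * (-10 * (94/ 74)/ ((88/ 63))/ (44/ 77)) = 3112265/ 6512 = 477.93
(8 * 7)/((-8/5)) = -35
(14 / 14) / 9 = 1 / 9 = 0.11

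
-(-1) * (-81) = -81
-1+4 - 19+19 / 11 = -157 / 11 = -14.27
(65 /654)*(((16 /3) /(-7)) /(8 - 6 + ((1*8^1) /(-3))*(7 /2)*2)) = 52 /11445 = 0.00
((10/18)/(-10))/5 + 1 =89/90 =0.99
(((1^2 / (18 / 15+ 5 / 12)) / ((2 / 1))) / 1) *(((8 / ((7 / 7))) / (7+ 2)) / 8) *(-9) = -30 / 97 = -0.31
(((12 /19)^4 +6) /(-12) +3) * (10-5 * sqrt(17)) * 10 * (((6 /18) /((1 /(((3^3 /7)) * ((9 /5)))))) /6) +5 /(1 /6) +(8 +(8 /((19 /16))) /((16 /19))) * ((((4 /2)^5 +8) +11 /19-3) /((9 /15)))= 1029035045 /912247-87500115 * sqrt(17) /1824494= 930.28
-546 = -546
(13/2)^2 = 169/4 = 42.25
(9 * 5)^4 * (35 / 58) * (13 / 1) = 1865784375 / 58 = 32168696.12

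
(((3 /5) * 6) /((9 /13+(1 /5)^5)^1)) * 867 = 63399375 /14069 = 4506.32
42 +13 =55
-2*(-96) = 192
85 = 85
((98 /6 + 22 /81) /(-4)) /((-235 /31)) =8339 /15228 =0.55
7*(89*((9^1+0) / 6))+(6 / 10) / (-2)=4671 / 5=934.20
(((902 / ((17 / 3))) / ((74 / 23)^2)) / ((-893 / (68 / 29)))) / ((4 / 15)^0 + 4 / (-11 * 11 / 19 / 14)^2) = -20958210834 / 10553115161345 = -0.00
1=1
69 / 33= 2.09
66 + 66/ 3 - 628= -540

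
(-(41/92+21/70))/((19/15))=-1029/1748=-0.59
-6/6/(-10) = 1/10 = 0.10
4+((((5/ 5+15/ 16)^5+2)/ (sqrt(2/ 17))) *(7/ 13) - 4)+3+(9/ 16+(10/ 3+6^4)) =215084121 *sqrt(34)/ 27262976+62539/ 48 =1348.90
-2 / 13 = -0.15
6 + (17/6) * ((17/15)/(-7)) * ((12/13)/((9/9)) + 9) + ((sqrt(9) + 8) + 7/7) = 36713/2730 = 13.45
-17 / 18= -0.94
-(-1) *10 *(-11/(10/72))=-792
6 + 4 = 10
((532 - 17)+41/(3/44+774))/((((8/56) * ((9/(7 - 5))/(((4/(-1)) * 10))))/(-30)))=98236258400/102177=961432.20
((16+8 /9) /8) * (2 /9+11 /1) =1919 /81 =23.69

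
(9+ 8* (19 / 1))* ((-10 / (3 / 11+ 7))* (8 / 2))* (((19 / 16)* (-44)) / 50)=370139 / 400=925.35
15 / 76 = 0.20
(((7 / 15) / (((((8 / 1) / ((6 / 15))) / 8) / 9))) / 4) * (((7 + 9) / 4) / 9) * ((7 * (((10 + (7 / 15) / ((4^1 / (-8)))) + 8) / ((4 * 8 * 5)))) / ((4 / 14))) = 2744 / 5625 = 0.49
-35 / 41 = -0.85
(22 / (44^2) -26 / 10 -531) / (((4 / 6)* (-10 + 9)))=704337 / 880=800.38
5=5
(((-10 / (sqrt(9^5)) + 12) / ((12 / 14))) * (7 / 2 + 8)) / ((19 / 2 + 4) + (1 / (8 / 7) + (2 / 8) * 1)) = 935732 / 85293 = 10.97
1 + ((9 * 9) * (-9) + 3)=-725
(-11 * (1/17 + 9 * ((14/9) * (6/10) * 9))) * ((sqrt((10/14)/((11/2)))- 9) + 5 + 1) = 212223/85- 6431 * sqrt(770)/595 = 2196.82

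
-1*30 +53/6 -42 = -379/6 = -63.17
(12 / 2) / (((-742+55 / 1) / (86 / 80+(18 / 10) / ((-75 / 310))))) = 1273 / 22900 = 0.06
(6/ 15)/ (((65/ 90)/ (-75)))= -540/ 13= -41.54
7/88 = 0.08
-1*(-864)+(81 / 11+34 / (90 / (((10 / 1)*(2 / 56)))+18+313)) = 508039 / 583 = 871.42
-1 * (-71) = 71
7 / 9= 0.78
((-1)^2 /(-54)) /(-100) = 1 /5400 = 0.00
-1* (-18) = 18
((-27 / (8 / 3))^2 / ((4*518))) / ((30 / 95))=41553 / 265216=0.16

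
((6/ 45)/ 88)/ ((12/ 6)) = 0.00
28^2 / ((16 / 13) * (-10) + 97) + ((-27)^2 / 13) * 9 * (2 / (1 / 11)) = 159053038 / 14313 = 11112.49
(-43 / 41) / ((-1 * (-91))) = -43 / 3731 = -0.01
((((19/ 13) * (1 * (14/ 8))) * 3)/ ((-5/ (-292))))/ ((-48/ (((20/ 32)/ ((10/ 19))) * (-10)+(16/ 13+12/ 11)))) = 106109661/ 1189760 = 89.19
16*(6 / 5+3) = 336 / 5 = 67.20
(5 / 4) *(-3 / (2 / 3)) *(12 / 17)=-135 / 34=-3.97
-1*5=-5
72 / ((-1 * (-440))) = 9 / 55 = 0.16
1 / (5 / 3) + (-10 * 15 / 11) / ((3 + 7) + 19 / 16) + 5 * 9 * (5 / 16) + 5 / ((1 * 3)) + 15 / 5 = 8558191 / 472560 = 18.11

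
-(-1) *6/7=6/7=0.86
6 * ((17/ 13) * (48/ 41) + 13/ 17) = 124806/ 9061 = 13.77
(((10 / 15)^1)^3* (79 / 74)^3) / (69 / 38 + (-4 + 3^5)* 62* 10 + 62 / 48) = 74941928 / 30804291337869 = 0.00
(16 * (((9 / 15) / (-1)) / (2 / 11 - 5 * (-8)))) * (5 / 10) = -132 / 1105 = -0.12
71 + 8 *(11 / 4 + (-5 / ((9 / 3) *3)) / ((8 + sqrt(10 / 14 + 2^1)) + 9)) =10 *sqrt(133) / 4509 + 418147 / 4509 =92.76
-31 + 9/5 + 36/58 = -4144/145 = -28.58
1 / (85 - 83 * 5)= -1 / 330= -0.00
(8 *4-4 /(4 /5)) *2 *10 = 540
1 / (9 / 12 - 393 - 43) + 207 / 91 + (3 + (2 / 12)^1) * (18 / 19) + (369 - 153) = 35056412 / 158431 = 221.27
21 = 21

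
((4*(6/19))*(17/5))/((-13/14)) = -5712/1235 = -4.63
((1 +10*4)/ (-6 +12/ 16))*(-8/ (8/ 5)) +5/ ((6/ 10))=995/ 21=47.38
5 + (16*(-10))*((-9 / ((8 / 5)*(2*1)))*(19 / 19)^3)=455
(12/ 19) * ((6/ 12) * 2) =12/ 19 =0.63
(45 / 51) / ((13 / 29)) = 435 / 221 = 1.97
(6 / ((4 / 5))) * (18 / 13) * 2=270 / 13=20.77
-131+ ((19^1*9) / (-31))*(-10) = -2351 / 31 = -75.84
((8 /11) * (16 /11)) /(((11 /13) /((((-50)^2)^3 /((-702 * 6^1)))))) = -500000000000 /107811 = -4637745.68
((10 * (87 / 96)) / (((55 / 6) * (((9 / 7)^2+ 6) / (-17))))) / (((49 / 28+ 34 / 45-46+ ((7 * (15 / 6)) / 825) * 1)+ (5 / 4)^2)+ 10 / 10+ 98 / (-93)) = 13479606 / 257578075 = 0.05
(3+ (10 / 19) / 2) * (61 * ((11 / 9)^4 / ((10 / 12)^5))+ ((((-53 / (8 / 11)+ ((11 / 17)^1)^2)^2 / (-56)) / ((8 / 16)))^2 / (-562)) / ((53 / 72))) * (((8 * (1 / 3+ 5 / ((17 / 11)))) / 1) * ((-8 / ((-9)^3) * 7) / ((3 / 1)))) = 719605420396845825114721406243 / 1188885089760994166610600000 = 605.28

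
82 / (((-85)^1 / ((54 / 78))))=-738 / 1105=-0.67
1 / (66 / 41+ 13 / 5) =205 / 863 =0.24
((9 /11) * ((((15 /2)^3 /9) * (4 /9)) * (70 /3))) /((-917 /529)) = -229.44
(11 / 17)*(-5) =-55 / 17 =-3.24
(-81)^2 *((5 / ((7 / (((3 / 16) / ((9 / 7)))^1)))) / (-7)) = -10935 / 112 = -97.63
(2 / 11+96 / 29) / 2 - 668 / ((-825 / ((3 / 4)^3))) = 24217 / 11600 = 2.09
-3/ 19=-0.16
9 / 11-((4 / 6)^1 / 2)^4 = 0.81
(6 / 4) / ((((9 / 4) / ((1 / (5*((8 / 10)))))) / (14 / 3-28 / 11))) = 35 / 99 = 0.35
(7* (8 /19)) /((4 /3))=42 /19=2.21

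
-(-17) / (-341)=-17 / 341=-0.05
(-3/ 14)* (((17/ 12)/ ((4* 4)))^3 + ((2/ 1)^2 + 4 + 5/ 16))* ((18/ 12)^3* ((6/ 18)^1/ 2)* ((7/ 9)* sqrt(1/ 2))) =-58839857* sqrt(2)/ 150994944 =-0.55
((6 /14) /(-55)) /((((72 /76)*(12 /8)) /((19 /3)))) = -361 /10395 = -0.03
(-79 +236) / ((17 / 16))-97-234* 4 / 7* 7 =-15049 / 17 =-885.24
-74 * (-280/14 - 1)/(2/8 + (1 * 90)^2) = 6216/32401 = 0.19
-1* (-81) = 81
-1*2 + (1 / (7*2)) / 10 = -279 / 140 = -1.99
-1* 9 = -9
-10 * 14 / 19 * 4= -560 / 19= -29.47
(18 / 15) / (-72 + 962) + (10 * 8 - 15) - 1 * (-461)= 1170353 / 2225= 526.00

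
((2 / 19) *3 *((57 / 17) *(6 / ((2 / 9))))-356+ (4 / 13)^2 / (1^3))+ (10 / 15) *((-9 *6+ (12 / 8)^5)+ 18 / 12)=-16422279 / 45968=-357.25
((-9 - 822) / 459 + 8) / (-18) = -947 / 2754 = -0.34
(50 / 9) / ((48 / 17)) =425 / 216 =1.97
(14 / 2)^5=16807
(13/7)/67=13/469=0.03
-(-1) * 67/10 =67/10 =6.70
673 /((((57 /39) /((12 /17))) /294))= 30866472 /323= 95561.83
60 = 60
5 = 5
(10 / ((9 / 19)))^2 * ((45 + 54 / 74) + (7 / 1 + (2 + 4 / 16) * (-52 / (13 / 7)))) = -13718000 / 2997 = -4577.24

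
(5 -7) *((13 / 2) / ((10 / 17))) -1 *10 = -321 / 10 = -32.10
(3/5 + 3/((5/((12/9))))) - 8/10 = 3/5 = 0.60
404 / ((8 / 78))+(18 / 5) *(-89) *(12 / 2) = 10083 / 5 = 2016.60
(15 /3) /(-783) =-5 /783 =-0.01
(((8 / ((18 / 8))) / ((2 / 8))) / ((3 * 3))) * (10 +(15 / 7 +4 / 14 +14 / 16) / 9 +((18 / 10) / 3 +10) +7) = 1127632 / 25515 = 44.19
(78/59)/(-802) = -39/23659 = -0.00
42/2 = 21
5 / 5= 1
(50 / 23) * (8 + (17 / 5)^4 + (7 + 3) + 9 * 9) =290792 / 575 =505.73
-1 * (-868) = 868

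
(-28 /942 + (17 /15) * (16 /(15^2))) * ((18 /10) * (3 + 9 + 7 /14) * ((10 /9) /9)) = 26954 /190755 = 0.14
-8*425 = -3400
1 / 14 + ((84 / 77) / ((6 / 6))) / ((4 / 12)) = 515 / 154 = 3.34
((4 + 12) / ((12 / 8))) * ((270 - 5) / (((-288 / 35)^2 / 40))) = 1623125 / 972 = 1669.88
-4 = -4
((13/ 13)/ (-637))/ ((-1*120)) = 1/ 76440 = 0.00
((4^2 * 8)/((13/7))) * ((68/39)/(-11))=-60928/5577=-10.92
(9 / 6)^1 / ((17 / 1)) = 3 / 34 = 0.09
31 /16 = 1.94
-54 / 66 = -9 / 11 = -0.82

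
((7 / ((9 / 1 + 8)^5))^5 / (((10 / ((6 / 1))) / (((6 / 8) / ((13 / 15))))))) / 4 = 453789 / 1200290501768467694819430558139856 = 0.00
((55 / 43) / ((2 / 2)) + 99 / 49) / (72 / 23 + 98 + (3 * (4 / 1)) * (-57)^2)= 79948 / 947149175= 0.00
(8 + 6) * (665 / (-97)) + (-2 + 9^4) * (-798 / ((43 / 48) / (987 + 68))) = -25710229910890 / 4171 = -6164044572.26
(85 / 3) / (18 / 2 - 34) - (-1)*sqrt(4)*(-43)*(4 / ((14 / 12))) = -31079 / 105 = -295.99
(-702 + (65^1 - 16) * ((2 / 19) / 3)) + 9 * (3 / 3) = -39403 / 57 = -691.28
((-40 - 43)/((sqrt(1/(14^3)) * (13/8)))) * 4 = -37184 * sqrt(14)/13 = -10702.29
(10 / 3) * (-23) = -230 / 3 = -76.67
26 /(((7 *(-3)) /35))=-130 /3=-43.33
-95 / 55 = -19 / 11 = -1.73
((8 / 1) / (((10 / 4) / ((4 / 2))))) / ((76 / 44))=352 / 95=3.71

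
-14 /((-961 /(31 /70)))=1 /155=0.01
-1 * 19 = -19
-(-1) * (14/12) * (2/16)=0.15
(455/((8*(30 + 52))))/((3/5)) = 2275/1968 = 1.16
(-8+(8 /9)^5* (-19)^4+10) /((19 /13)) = 55516196138 /1121931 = 49482.72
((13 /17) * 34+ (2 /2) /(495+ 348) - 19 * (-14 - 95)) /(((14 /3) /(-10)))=-8838860 /1967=-4493.57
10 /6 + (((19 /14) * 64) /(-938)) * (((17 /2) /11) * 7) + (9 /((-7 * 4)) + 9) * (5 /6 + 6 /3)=3188891 /123816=25.76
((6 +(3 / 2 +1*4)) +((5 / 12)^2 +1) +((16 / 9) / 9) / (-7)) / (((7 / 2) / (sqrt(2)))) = 114719*sqrt(2) / 31752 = 5.11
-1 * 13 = -13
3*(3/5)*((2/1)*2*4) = 28.80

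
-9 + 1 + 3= -5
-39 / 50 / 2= -39 / 100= -0.39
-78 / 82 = -39 / 41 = -0.95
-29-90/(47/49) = -5773/47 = -122.83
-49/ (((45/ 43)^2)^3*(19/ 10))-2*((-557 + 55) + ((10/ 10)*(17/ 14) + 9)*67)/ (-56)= -162283331056009/ 12369289275000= -13.12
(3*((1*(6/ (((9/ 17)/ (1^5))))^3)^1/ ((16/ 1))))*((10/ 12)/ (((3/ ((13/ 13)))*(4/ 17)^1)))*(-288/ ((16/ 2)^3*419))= -417605/ 965376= -0.43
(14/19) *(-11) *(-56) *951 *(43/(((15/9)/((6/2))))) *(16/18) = 2821289856/95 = 29697787.96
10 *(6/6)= 10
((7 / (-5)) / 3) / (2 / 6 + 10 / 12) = -2 / 5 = -0.40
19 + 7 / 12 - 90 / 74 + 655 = 298975 / 444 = 673.37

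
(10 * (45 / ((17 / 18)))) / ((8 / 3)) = 6075 / 34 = 178.68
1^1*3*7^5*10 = 504210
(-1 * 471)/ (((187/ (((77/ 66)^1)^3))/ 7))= -376957/ 13464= -28.00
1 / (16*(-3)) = -1 / 48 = -0.02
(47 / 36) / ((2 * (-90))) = -47 / 6480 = -0.01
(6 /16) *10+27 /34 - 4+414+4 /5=141217 /340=415.34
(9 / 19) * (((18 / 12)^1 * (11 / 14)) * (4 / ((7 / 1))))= 297 / 931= 0.32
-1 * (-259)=259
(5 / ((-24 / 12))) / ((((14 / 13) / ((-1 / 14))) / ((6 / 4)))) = 195 / 784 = 0.25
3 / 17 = 0.18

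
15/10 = 3/2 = 1.50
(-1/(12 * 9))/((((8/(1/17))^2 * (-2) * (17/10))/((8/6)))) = 5/25468992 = 0.00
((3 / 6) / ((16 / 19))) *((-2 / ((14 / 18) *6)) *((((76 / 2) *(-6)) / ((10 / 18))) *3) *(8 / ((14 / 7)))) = 87723 / 70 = 1253.19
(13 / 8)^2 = 2.64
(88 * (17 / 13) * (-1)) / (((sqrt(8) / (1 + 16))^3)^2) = -4513725403 / 832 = -5425150.72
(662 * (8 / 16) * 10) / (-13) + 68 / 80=-65979 / 260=-253.77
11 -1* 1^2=10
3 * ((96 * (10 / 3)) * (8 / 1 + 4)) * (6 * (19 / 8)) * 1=164160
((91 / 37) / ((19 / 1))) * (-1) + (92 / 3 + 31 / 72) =1567465 / 50616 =30.97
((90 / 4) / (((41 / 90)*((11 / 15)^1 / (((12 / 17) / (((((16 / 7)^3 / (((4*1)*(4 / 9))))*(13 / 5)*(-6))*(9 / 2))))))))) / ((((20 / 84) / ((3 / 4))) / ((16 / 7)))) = -1157625 / 1594736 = -0.73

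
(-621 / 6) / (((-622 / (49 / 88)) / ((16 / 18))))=1127 / 13684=0.08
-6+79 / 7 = 37 / 7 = 5.29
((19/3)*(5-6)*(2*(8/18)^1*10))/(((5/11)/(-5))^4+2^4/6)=-22254320/1054179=-21.11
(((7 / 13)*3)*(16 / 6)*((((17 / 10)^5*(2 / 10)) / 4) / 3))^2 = 98783701122001 / 95062500000000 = 1.04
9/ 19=0.47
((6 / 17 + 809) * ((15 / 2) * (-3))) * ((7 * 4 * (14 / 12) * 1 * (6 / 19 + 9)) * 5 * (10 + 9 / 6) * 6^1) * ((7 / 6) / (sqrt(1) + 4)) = -288186313905 / 646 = -446108845.05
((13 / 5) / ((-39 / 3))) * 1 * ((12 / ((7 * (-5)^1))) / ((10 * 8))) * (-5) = -3 / 700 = -0.00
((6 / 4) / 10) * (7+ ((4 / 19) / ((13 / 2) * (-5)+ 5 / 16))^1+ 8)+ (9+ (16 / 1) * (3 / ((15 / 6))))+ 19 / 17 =105019141 / 3326900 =31.57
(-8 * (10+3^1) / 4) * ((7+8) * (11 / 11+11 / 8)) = -3705 / 4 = -926.25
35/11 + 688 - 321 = 370.18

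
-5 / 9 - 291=-2624 / 9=-291.56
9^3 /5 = 729 /5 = 145.80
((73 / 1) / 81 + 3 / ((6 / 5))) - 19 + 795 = 126263 / 162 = 779.40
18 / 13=1.38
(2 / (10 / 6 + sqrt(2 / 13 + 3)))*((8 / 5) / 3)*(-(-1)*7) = -364 / 11 + 84*sqrt(533) / 55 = 2.17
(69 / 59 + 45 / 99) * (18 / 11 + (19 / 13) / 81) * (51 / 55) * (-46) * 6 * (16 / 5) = -505429797248 / 229697325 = -2200.42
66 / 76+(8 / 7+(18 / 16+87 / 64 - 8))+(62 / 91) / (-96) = -1165687 / 331968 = -3.51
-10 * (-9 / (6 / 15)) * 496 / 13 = 111600 / 13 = 8584.62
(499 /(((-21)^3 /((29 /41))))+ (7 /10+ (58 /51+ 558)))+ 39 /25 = 181176333871 /322745850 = 561.36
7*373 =2611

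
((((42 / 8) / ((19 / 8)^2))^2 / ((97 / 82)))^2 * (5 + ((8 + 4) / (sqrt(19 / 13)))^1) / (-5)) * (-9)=771307090477056 / 159798344652769 + 9255685085724672 * sqrt(247) / 15180842742013055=14.41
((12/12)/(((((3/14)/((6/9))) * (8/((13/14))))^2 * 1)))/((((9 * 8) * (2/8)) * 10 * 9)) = 169/2099520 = 0.00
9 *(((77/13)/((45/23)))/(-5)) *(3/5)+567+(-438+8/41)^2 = 525118962722/2731625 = 192236.84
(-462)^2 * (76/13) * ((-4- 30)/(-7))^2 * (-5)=-147192590.77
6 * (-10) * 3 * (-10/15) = 120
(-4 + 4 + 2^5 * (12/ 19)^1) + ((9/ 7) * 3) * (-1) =2175/ 133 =16.35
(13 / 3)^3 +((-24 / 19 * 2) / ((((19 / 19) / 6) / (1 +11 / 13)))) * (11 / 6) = 200515 / 6669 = 30.07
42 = 42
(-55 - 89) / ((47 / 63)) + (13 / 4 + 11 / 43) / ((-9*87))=-135756557 / 703308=-193.03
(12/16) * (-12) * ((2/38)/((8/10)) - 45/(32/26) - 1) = 102591/304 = 337.47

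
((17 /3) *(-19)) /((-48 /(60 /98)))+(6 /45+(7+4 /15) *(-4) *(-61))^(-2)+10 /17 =770633266085 /392872568088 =1.96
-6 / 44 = -3 / 22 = -0.14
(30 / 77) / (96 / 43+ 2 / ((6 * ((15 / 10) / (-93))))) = -1935 / 91553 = -0.02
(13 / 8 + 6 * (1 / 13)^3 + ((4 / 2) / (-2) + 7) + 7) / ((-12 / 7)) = -599893 / 70304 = -8.53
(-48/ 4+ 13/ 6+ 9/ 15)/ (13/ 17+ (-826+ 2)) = 4709/ 419850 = 0.01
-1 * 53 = -53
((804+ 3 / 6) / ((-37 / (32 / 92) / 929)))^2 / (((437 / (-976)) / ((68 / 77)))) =-2372587452072424448 / 24368639449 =-97362327.39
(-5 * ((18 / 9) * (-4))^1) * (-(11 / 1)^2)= -4840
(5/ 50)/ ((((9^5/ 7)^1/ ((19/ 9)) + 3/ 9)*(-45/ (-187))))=24871/ 239168400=0.00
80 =80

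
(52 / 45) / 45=52 / 2025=0.03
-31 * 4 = -124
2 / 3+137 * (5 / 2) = 2059 / 6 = 343.17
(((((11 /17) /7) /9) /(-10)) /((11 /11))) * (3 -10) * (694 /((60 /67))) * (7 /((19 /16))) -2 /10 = 7117087 /218025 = 32.64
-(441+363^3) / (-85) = 47832588 / 85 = 562736.33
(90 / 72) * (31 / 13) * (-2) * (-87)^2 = -1173195 / 26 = -45122.88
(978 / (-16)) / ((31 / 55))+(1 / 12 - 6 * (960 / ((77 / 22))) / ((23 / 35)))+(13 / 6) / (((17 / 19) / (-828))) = -1343328025 / 290904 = -4617.77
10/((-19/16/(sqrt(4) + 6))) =-1280/19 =-67.37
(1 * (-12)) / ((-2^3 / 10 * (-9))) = -5 / 3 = -1.67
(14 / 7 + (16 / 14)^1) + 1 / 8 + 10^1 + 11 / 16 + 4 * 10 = 53.96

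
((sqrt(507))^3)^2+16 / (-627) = 81713049545 / 627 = 130323842.97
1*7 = 7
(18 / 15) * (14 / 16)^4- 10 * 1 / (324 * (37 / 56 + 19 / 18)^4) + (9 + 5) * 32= 102891692838029851 / 229310730496000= 448.70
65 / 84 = 0.77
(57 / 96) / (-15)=-19 / 480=-0.04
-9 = -9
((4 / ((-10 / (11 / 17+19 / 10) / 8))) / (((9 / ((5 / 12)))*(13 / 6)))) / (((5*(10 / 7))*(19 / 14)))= -84868 / 4723875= -0.02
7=7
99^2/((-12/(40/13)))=-32670/13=-2513.08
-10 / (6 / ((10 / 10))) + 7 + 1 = 19 / 3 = 6.33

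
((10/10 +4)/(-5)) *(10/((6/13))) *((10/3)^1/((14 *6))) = -325/378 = -0.86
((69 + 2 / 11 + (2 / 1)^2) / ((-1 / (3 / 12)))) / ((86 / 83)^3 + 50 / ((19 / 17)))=-8745482165 / 21916576616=-0.40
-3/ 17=-0.18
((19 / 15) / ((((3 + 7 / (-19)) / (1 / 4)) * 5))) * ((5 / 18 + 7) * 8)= 47291 / 33750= 1.40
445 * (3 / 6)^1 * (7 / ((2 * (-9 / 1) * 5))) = -623 / 36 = -17.31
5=5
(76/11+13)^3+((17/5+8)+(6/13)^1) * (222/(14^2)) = 67020942141/8478470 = 7904.84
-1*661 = -661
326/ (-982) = -163/ 491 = -0.33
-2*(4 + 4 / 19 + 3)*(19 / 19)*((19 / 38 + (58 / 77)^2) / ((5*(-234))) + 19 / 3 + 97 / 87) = -136834992953 / 1274082810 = -107.40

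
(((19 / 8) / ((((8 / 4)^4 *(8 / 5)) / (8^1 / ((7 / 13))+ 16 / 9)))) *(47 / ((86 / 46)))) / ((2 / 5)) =67265225 / 693504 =96.99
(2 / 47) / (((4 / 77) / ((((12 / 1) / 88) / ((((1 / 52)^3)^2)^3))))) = 40571352789830355920655489171456 / 47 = 863220272124050125971393400000.00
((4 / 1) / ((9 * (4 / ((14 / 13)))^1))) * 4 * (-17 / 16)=-119 / 234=-0.51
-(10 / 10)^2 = -1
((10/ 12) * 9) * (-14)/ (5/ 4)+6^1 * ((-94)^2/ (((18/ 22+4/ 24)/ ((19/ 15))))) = 22133388/ 325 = 68102.73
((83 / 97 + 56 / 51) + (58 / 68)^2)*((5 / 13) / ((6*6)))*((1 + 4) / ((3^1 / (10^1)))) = 112743875 / 236149992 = 0.48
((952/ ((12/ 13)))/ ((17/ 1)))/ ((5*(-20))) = -91/ 150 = -0.61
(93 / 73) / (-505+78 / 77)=-7161 / 2832911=-0.00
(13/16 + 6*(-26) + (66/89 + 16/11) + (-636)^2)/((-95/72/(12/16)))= -229837.08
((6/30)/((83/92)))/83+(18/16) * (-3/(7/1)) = -924863/1928920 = -0.48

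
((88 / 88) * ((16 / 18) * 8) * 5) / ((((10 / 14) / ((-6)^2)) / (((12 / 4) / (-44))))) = -122.18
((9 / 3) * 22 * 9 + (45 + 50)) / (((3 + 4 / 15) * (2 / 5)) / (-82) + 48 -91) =-2118675 / 132274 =-16.02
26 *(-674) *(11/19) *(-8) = 1542112/19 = 81163.79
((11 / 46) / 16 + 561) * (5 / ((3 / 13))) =26838955 / 2208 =12155.32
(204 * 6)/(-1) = -1224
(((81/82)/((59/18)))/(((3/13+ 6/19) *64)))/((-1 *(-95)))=351/3870400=0.00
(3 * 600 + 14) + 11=1825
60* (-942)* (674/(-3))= 12698160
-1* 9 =-9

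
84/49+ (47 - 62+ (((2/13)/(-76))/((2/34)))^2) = -22693325/1708252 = -13.28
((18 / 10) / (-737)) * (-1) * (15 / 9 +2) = 3 / 335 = 0.01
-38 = -38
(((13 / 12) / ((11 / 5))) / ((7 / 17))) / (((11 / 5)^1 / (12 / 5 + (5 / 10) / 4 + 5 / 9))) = 1225445 / 731808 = 1.67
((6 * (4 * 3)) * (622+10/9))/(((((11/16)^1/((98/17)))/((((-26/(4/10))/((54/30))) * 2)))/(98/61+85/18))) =-158872863385600/923967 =-171946469.28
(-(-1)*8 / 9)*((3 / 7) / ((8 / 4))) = 0.19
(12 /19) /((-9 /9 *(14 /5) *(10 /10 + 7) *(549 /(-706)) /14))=1765 /3477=0.51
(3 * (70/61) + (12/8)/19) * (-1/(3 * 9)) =-907/6954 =-0.13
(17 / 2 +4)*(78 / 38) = 975 / 38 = 25.66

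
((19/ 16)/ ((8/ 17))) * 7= 2261/ 128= 17.66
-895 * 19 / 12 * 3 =-17005 / 4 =-4251.25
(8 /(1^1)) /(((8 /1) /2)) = 2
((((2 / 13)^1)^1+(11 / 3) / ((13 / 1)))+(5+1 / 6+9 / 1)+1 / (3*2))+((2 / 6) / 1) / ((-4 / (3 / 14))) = 10739 / 728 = 14.75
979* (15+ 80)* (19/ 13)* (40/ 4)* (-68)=-1201624600/ 13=-92432661.54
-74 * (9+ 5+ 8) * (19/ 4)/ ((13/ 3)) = -23199/ 13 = -1784.54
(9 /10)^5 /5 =59049 /500000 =0.12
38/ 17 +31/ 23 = 1401/ 391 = 3.58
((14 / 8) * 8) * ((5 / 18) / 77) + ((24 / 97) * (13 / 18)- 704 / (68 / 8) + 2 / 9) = -4482443 / 54417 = -82.37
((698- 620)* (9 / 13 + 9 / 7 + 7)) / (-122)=-2451 / 427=-5.74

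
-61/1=-61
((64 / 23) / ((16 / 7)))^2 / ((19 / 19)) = 1.48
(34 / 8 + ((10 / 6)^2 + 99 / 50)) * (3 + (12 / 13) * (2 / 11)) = 111287 / 3900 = 28.54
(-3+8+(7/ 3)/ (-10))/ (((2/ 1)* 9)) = 143/ 540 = 0.26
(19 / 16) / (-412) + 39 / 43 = 256271 / 283456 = 0.90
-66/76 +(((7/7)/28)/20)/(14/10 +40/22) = -326887/376656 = -0.87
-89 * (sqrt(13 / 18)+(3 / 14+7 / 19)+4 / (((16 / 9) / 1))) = -134123 / 532 - 89 * sqrt(26) / 6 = -327.75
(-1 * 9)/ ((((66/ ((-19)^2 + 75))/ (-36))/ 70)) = 1648080/ 11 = 149825.45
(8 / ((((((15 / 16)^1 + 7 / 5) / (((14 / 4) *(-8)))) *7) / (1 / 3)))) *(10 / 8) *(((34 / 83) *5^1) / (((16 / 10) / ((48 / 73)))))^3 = -3.40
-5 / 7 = -0.71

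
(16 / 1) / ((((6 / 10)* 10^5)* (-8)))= -0.00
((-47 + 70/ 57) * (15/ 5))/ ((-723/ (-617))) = -1609753/ 13737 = -117.18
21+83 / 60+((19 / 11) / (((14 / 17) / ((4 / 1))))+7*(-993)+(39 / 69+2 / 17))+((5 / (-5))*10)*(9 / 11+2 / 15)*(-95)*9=2196444781 / 1806420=1215.91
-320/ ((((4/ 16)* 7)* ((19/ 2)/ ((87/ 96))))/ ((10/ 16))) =-1450/ 133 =-10.90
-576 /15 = -192 /5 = -38.40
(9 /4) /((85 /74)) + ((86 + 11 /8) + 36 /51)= 61227 /680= 90.04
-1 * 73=-73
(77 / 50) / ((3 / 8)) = 308 / 75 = 4.11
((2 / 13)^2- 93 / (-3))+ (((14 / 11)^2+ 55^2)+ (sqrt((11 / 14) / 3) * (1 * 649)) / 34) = 649 * sqrt(462) / 1428+ 62525752 / 20449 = 3067.41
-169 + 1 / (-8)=-1353 / 8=-169.12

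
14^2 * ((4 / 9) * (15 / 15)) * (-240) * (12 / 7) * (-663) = 23761920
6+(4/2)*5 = 16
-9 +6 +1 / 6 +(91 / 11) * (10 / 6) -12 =-23 / 22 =-1.05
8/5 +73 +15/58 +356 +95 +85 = 610.86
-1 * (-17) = 17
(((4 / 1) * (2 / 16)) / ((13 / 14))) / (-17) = -7 / 221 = -0.03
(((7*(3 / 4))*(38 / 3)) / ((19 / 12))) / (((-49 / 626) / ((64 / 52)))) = -60096 / 91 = -660.40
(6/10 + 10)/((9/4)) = 212/45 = 4.71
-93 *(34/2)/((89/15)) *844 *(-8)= 160123680/89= 1799142.47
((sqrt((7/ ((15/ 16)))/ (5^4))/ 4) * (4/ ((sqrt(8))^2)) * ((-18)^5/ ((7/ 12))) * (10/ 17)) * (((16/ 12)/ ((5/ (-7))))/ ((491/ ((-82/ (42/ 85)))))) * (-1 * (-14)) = -229946.60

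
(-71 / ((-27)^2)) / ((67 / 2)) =-142 / 48843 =-0.00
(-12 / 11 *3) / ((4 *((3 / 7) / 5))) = -105 / 11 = -9.55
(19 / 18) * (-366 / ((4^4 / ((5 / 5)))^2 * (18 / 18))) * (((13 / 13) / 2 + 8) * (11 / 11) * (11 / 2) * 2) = -0.55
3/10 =0.30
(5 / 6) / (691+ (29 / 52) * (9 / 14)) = 1820 / 1509927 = 0.00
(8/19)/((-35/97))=-776/665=-1.17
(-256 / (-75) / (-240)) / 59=-16 / 66375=-0.00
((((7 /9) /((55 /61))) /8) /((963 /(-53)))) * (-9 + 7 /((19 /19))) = 22631 /1906740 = 0.01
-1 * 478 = -478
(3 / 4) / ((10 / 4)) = 3 / 10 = 0.30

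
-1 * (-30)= 30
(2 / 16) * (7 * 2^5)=28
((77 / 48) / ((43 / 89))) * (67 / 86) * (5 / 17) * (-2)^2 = 2295755 / 754392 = 3.04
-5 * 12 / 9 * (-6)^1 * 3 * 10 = 1200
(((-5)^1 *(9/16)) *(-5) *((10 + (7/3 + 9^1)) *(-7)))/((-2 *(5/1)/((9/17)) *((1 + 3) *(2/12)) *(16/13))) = 36855/272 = 135.50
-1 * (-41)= 41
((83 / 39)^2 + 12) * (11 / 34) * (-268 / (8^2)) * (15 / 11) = -8422235 / 275808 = -30.54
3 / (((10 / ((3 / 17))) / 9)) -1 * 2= -259 / 170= -1.52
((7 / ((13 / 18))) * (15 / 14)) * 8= 1080 / 13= 83.08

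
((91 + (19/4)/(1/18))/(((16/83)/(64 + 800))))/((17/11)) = 8701803/17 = 511870.76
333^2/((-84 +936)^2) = 12321/80656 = 0.15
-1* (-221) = 221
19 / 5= 3.80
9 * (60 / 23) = 540 / 23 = 23.48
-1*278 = -278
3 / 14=0.21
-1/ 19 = -0.05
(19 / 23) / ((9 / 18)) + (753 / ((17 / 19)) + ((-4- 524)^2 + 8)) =109337379 / 391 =279635.24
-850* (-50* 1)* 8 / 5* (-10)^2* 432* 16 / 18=2611200000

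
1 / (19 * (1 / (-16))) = -16 / 19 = -0.84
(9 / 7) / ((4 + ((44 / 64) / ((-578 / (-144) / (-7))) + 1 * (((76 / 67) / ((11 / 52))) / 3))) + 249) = 11501622 / 2268527849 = 0.01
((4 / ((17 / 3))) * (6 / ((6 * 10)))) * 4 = 24 / 85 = 0.28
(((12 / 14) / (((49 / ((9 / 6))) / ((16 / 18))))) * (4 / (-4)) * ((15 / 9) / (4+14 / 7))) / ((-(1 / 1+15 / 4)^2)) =320 / 1114407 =0.00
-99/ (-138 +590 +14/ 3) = -297/ 1370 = -0.22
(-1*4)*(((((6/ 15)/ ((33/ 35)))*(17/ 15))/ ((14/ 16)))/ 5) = -1088/ 2475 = -0.44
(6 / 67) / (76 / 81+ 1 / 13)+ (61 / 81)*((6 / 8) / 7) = 9145411 / 54146988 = 0.17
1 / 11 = 0.09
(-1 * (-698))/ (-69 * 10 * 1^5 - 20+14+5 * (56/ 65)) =-4537/ 4496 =-1.01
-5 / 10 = -0.50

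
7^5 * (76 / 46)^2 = 24269308 / 529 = 45877.71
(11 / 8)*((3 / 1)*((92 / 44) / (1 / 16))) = 138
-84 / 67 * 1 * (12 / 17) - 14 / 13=-29050 / 14807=-1.96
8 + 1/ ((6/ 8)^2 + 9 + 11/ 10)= 6904/ 853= 8.09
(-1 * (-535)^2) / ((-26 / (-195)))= -4293375 / 2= -2146687.50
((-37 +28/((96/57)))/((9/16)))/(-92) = 163/414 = 0.39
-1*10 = -10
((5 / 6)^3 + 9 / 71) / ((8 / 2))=10819 / 61344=0.18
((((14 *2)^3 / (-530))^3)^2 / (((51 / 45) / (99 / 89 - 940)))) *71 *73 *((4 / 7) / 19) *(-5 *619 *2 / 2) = 803569200775271536939658055832829952 / 398224305859601875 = 2017880849941334883.62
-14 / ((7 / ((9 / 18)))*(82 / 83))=-83 / 82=-1.01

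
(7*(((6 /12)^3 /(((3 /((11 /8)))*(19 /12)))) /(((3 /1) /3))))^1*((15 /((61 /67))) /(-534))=-25795 /3300832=-0.01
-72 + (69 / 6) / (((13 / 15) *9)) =-70.53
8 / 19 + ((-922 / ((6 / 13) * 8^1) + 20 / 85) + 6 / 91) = -175642729 / 705432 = -248.99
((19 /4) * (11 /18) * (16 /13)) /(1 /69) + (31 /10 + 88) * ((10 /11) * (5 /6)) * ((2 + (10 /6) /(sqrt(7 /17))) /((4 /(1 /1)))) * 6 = 22775 * sqrt(119) /924 + 389153 /858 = 722.44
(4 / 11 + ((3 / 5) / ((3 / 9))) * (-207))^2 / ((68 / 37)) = 15508317973 / 205700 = 75392.89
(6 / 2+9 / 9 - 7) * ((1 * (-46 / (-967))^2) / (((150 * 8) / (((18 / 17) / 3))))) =-1587 / 794825650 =-0.00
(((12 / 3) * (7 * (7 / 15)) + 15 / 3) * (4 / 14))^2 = 293764 / 11025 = 26.65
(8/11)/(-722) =-4/3971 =-0.00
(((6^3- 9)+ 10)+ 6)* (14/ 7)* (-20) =-8920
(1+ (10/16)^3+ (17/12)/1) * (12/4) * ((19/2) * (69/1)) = 5358057/1024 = 5232.48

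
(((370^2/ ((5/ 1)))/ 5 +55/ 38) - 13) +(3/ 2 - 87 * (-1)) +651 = 117875/ 19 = 6203.95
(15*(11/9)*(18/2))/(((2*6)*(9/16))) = 220/9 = 24.44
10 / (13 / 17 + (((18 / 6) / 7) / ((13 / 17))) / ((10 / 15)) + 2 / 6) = 18564 / 3599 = 5.16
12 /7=1.71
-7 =-7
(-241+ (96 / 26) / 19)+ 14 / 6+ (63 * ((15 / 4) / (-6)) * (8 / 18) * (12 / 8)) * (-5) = -317807 / 2964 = -107.22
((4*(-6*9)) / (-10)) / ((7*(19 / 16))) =1728 / 665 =2.60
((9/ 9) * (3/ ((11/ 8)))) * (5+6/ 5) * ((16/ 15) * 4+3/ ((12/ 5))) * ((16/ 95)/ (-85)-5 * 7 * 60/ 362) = -174060339212/ 401933125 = -433.06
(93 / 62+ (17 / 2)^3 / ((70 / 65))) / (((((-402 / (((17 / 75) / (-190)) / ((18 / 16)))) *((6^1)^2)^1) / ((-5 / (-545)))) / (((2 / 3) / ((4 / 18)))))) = 1088629 / 944102628000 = 0.00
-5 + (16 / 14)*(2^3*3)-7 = 108 / 7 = 15.43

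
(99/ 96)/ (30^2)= 11/ 9600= 0.00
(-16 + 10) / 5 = -6 / 5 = -1.20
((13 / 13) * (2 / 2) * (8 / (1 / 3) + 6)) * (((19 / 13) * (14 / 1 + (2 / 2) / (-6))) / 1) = 7885 / 13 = 606.54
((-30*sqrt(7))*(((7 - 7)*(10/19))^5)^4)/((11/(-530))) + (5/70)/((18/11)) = 11/252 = 0.04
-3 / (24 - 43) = 3 / 19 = 0.16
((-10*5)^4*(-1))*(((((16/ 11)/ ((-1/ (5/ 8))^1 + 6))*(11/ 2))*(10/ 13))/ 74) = -625000000/ 5291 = -118125.12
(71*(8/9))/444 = 142/999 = 0.14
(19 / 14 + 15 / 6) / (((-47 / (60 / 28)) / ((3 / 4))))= -1215 / 9212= -0.13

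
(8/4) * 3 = 6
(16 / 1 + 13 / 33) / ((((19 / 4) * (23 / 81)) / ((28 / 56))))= 29214 / 4807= 6.08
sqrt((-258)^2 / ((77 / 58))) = 258 * sqrt(4466) / 77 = 223.92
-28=-28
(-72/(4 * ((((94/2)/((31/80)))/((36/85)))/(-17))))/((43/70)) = 17577/10105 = 1.74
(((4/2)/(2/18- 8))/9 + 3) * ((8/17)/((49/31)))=52328/59143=0.88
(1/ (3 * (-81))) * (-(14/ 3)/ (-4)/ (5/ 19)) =-0.02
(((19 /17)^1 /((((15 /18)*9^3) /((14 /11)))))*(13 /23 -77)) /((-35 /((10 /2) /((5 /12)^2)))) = 712576 /4838625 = 0.15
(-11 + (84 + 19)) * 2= 184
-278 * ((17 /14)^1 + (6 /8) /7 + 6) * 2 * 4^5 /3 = -29178880 /21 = -1389470.48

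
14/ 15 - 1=-1/ 15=-0.07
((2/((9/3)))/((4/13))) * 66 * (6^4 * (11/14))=1019304/7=145614.86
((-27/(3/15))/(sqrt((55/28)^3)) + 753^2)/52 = 567009/52 - 378 *sqrt(385)/7865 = 10903.08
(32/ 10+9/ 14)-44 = -2811/ 70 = -40.16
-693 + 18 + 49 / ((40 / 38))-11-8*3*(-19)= -3669 / 20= -183.45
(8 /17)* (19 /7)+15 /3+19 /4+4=7153 /476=15.03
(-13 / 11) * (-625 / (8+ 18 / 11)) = 8125 / 106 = 76.65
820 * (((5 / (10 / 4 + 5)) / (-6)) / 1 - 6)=-45100 / 9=-5011.11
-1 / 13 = -0.08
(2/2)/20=1/20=0.05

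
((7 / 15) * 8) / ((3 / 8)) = 448 / 45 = 9.96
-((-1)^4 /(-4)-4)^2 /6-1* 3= -577 /96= -6.01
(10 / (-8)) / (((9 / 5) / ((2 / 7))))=-25 / 126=-0.20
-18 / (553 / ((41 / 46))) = -369 / 12719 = -0.03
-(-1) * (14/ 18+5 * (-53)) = -2378/ 9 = -264.22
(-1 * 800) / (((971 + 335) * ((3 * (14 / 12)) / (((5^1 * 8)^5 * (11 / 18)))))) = -450560000000 / 41139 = -10952137.87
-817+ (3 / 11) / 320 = -2875837 / 3520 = -817.00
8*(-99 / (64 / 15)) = -1485 / 8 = -185.62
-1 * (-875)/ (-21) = -125/ 3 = -41.67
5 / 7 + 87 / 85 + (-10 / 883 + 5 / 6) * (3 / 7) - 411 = -429670251 / 1050770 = -408.91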